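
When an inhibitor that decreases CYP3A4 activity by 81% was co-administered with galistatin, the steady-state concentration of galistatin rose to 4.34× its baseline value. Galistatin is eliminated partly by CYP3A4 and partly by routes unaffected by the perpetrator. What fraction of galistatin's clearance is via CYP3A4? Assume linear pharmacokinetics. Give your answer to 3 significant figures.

CL'/CL = 1 / 4.34 = 0.2304
0.19·fm + (1 − fm) = 0.2304
fm = (0.2304 − 1) / (0.19 − 1) = 0.950

0.950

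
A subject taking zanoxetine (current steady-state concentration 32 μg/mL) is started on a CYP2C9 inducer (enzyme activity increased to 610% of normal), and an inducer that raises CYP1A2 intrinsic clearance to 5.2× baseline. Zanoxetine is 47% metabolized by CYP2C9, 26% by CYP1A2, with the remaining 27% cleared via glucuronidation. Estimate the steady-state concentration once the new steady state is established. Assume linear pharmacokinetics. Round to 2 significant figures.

The CYP2C9 pathway (47% of clearance) rises to 6.1× activity: 0.47 × 6.1 = 2.867.
The CYP1A2 pathway (26% of clearance) rises to 5.2× activity: 0.26 × 5.2 = 1.352.
Non-CYP routes (27%) are unchanged.
CL_new/CL_old = 2.867 + 1.352 + 0.27 = 4.489.
Steady-state concentration ∝ 1/CL: new value = 32 / 4.489 = 7.1 μg/mL.

7.1 μg/mL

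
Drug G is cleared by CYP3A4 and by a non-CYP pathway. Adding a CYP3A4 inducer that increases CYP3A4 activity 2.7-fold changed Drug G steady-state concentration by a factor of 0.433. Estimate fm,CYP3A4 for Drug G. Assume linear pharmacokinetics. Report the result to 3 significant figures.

Let x = fm,CYP3A4. Because steady-state concentration ∝ 1/CL, relative clearance rose to 1/0.433 = 2.309.
Setting x·2.7 + (1 − x) = 2.309 and solving: x = (2.309 − 1)/(2.7 − 1) = 0.770.

0.770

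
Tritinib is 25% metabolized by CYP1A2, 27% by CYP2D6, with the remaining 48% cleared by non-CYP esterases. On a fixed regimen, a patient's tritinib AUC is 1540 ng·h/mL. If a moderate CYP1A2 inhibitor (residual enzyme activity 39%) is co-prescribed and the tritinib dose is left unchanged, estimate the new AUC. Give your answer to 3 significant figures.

1.82 × 10³ ng·h/mL

The CYP1A2 pathway (25% of clearance) drops to 0.39× activity: 0.25 × 0.39 = 0.0975.
CYP2D6 (27%) and the residual 48% are unaffected.
CL_new/CL_old = 0.0975 + 0.27 + 0.48 = 0.8475.
With dosing unchanged, AUC scales as 1/CL: 1540 / 0.8475 = 1.82 × 10³ ng·h/mL.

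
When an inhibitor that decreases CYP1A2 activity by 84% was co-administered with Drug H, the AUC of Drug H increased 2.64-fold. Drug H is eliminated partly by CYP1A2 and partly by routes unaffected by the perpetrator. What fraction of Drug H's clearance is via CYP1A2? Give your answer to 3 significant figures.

0.740

Let x = fm,CYP1A2. Because AUC ∝ 1/CL, relative clearance fell to 1/2.64 = 0.3788.
Only the CYP1A2 route changed, so 0.3788 = x·0.16 + (1 − x), giving x = 0.740.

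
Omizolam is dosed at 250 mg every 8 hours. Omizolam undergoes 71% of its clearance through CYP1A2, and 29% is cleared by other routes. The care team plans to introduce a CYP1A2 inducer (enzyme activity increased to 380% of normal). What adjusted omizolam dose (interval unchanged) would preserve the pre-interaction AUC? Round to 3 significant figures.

The CYP1A2 pathway (71% of clearance) rises to 3.8× activity: 0.71 × 3.8 = 2.698.
The remaining 29% of clearance is unaffected.
CL_new/CL_old = 2.698 + 0.29 = 2.988.
Css,avg = (dose rate)/CL, so holding Css fixed requires dose ∝ CL: 250 × 2.988 = 747 mg.

747 mg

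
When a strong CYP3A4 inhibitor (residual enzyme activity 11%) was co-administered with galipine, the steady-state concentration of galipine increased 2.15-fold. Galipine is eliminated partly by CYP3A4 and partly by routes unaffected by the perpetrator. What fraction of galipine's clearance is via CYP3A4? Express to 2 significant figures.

0.60

CL'/CL = 1 / 2.15 = 0.4651
0.11·fm + (1 − fm) = 0.4651
fm = (0.4651 − 1) / (0.11 − 1) = 0.60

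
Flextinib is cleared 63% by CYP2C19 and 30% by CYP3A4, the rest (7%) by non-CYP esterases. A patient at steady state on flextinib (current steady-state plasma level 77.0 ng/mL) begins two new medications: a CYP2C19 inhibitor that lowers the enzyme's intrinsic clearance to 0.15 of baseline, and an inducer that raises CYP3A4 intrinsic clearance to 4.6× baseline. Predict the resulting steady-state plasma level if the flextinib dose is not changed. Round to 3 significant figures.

49.9 ng/mL

The CYP2C19 pathway (63% of clearance) drops to 0.15× activity: 0.63 × 0.15 = 0.0945.
The CYP3A4 pathway (30% of clearance) increases to 4.6× activity: 0.3 × 4.6 = 1.38.
The remaining 7% of clearance is unaffected.
New clearance relative to baseline: 0.0945 + 1.38 + 0.07 = 1.5445.
Dividing the baseline by the relative clearance: 77.0 / 1.5445 = 49.9 ng/mL.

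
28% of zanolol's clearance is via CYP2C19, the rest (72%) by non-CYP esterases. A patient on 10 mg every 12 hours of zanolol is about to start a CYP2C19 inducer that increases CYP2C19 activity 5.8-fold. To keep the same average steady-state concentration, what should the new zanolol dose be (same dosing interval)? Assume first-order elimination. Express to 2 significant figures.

The CYP2C19 pathway (28% of clearance) increases to 5.8× activity: 0.28 × 5.8 = 1.624.
The remaining 72% of clearance is unaffected.
New clearance relative to baseline: 1.624 + 0.72 = 2.344.
To maintain the same steady-state level, dose must scale with clearance: new dose = 10 × 2.344 = 23 mg.

23 mg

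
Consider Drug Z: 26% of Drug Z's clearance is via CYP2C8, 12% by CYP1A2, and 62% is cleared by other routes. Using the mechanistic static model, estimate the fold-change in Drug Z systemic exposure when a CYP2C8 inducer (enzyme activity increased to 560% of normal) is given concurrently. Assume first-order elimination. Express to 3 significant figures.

0.455

The CYP2C8 pathway (26% of clearance) rises to 5.6× activity: 0.26 × 5.6 = 1.456.
CYP1A2 (12%) and the residual 62% are unaffected.
New clearance relative to baseline: 1.456 + 0.12 + 0.62 = 2.196.
Systemic exposure is inversely proportional to clearance, so the fold-change is 1 / 2.196 = 0.455.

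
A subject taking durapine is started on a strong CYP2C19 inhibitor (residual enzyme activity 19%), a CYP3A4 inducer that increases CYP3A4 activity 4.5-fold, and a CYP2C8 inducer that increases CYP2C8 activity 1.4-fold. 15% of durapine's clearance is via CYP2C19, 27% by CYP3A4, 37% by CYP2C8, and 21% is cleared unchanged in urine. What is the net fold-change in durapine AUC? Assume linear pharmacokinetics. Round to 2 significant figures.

0.51

CYP2C19: 0.15 × 0.19 = 0.0285
CYP3A4: 0.27 × 4.5 = 1.215
CYP2C8: 0.37 × 1.4 = 0.518
Other: 0.21 (unchanged)
New clearance relative to baseline: 0.0285 + 1.215 + 0.518 + 0.21 = 1.9715.
Net AUC ratio = 1 / 1.9715 = 0.51.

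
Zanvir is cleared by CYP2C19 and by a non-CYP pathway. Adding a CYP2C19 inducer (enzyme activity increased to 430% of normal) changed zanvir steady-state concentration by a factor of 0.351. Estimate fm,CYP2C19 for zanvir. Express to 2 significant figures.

0.56

CL'/CL = 1 / 0.351 = 2.849
4.3·fm + (1 − fm) = 2.849
fm = (2.849 − 1) / (4.3 − 1) = 0.56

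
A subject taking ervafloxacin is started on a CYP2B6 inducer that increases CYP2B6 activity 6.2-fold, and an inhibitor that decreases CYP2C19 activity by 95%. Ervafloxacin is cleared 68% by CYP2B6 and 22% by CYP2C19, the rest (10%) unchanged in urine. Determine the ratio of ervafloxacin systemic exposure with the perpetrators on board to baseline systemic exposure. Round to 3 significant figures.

The CYP2B6 pathway (68% of clearance) rises to 6.2× activity: 0.68 × 6.2 = 4.216.
The CYP2C19 pathway (22% of clearance) is reduced to 0.05× activity: 0.22 × 0.05 = 0.011.
The remaining 10% of clearance is unaffected.
Relative clearance = 4.216 + 0.011 + 0.1 = 4.327.
Net systemic exposure ratio = 1 / 4.327 = 0.231.

0.231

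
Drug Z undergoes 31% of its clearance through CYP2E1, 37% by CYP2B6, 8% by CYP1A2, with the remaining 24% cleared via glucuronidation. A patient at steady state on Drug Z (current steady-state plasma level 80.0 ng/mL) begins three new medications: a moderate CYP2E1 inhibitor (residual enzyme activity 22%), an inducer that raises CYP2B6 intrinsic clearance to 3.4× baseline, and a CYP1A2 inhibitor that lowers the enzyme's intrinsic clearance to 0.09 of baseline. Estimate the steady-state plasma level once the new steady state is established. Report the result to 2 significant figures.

51 ng/mL

The CYP2E1 pathway (31% of clearance) drops to 0.22× activity: 0.31 × 0.22 = 0.0682.
The CYP2B6 pathway (37% of clearance) rises to 3.4× activity: 0.37 × 3.4 = 1.258.
The CYP1A2 pathway (8% of clearance) is reduced to 0.09× activity: 0.08 × 0.09 = 0.0072.
The remaining 24% of clearance is unaffected.
CL_new/CL_old = 0.0682 + 1.258 + 0.0072 + 0.24 = 1.5734.
Steady-state plasma level ∝ 1/CL: new value = 80.0 / 1.5734 = 51 ng/mL.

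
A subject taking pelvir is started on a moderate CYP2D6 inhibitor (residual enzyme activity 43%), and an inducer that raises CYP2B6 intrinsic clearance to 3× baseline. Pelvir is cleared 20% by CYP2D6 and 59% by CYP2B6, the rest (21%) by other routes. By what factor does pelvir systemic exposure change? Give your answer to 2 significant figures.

0.48

The CYP2D6 pathway (20% of clearance) drops to 0.43× activity: 0.2 × 0.43 = 0.086.
The CYP2B6 pathway (59% of clearance) increases to 3× activity: 0.59 × 3 = 1.77.
Non-CYP routes (21%) are unchanged.
New clearance relative to baseline: 0.086 + 1.77 + 0.21 = 2.066.
Net systemic exposure ratio = 1 / 2.066 = 0.48.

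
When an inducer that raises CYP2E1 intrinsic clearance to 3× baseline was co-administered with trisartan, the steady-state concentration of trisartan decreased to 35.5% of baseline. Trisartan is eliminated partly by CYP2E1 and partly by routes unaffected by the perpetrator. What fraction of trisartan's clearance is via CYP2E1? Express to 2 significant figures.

0.91

CL'/CL = 1 / 0.355 = 2.817
3·fm + (1 − fm) = 2.817
fm = (2.817 − 1) / (3 − 1) = 0.91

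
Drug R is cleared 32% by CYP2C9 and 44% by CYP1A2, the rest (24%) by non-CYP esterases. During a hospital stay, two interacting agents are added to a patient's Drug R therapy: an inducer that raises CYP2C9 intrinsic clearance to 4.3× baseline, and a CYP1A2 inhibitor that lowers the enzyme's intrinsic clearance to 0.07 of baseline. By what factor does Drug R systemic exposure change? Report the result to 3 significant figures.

The CYP2C9 pathway (32% of clearance) is boosted to 4.3× activity: 0.32 × 4.3 = 1.376.
The CYP1A2 pathway (44% of clearance) drops to 0.07× activity: 0.44 × 0.07 = 0.0308.
The remaining 24% of clearance is unaffected.
New clearance relative to baseline: 1.376 + 0.0308 + 0.24 = 1.6468.
Net systemic exposure ratio = 1 / 1.6468 = 0.607.

0.607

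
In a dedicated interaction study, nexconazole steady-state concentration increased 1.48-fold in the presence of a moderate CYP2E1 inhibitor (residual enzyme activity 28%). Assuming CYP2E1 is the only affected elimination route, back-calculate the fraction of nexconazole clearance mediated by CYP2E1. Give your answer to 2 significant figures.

Let fm be the CYP2E1 fraction. New clearance relative to baseline = fm × 0.28 + (1 − fm).
Steady-state concentration ratio = 1 / (new CL fraction), so new CL fraction = 1 / 1.48 = 0.6757.
fm × 0.28 + 1 − fm = 0.6757  ⇒  fm × (0.28 − 1) = −0.3243  ⇒  fm = 0.45.

0.45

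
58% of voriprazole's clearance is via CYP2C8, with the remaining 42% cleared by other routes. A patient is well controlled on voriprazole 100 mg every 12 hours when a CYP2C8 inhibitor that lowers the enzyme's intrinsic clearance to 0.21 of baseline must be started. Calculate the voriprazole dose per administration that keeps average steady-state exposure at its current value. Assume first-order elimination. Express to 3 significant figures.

The CYP2C8 pathway (58% of clearance) is reduced to 0.21× activity: 0.58 × 0.21 = 0.1218.
Non-CYP routes (42%) are unchanged.
Relative clearance = 0.1218 + 0.42 = 0.5418.
Exposure is unchanged when dose changes in proportion to clearance. New dose = 100 mg × 0.5418 = 54.2 mg.

54.2 mg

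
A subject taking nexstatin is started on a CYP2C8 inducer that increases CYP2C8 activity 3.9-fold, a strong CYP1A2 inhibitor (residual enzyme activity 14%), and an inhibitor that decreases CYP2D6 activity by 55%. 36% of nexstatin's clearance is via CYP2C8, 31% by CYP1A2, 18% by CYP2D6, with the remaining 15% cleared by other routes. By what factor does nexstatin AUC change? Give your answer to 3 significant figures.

CYP2C8: 0.36 × 3.9 = 1.404
CYP1A2: 0.31 × 0.14 = 0.0434
CYP2D6: 0.18 × 0.45 = 0.081
Other: 0.15 (unchanged)
Relative clearance = 1.404 + 0.0434 + 0.081 + 0.15 = 1.6784.
Because AUC varies inversely with clearance, the combined effect is 1 / 1.6784 = 0.596.

0.596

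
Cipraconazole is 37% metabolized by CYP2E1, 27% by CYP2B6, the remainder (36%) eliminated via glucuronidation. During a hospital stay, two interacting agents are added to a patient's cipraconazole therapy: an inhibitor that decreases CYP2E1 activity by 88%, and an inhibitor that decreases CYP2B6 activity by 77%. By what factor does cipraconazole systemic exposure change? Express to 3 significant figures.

2.14

The CYP2E1 pathway (37% of clearance) is reduced to 0.12× activity: 0.37 × 0.12 = 0.0444.
The CYP2B6 pathway (27% of clearance) drops to 0.23× activity: 0.27 × 0.23 = 0.0621.
Non-CYP routes (36%) are unchanged.
New clearance relative to baseline: 0.0444 + 0.0621 + 0.36 = 0.4665.
Net systemic exposure ratio = 1 / 0.4665 = 2.14.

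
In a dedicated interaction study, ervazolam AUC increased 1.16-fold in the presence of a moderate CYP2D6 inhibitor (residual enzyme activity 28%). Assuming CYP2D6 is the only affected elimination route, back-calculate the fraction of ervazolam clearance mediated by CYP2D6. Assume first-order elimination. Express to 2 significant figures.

Call the CYP2D6 fraction fm. After the interaction, CL_new/CL_old = fm × 0.28 + (1 − fm).
AUC ratio = 1 / (new CL fraction), so new CL fraction = 1 / 1.16 = 0.8621.
fm × 0.28 + 1 − fm = 0.8621  ⇒  fm × (0.28 − 1) = −0.1379  ⇒  fm = 0.19.

0.19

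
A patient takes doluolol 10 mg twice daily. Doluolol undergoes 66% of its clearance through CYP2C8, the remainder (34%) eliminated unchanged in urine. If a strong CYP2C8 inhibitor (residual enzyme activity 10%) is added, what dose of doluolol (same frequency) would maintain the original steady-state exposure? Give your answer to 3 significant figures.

The CYP2C8 pathway (66% of clearance) falls to 0.1× activity: 0.66 × 0.1 = 0.066.
The remaining 34% of clearance is unaffected.
New clearance relative to baseline: 0.066 + 0.34 = 0.406.
Css,avg = (dose rate)/CL, so holding Css fixed requires dose ∝ CL: 10 × 0.406 = 4.06 mg.

4.06 mg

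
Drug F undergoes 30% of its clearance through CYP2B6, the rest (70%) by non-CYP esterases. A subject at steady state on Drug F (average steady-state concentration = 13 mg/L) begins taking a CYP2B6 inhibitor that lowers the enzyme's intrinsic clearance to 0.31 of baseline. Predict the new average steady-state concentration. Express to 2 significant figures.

16 mg/L

CYP2B6: 0.3 × 0.31 = 0.093
Other: 0.7 (unchanged)
CL_new/CL_old = 0.093 + 0.7 = 0.793.
With dosing unchanged, average steady-state concentration scales as 1/CL: 13 / 0.793 = 16 mg/L.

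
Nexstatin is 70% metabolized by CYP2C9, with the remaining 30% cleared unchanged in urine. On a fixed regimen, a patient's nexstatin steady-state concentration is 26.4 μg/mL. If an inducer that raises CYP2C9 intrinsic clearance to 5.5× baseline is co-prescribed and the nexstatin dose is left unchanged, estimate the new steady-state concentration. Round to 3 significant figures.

The CYP2C9 pathway (70% of clearance) rises to 5.5× activity: 0.7 × 5.5 = 3.85.
Non-CYP routes (30%) are unchanged.
New clearance relative to baseline: 3.85 + 0.3 = 4.15.
New steady-state concentration = baseline ÷ relative clearance = 26.4 / 4.15 = 6.36 μg/mL.

6.36 μg/mL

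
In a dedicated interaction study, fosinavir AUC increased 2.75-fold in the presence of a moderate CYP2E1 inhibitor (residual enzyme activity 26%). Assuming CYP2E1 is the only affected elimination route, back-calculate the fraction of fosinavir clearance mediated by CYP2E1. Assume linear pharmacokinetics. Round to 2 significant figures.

0.86

Let x = fm,CYP2E1. Because AUC ∝ 1/CL, relative clearance fell to 1/2.75 = 0.3636.
Setting x·0.26 + (1 − x) = 0.3636 and solving: x = (0.3636 − 1)/(0.26 − 1) = 0.86.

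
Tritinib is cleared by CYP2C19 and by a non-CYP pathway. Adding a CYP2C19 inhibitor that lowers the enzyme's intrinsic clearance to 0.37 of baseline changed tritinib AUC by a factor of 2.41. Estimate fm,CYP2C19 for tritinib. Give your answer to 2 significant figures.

0.93

Let fm be the CYP2C19 fraction. New clearance relative to baseline = fm × 0.37 + (1 − fm).
AUC ratio = 1 / (new CL fraction), so new CL fraction = 1 / 2.41 = 0.4149.
fm × 0.37 + 1 − fm = 0.4149  ⇒  fm × (0.37 − 1) = −0.5851  ⇒  fm = 0.93.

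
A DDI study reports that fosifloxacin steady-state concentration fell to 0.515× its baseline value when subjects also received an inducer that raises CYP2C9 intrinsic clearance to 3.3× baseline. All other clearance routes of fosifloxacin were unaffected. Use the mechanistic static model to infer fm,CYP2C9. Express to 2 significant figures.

0.41

Write x for the fraction cleared via CYP2C9. The observed steady-state concentration change means clearance rose to 1/0.515 = 1.942 of baseline.
Setting x·3.3 + (1 − x) = 1.942 and solving: x = (1.942 − 1)/(3.3 − 1) = 0.41.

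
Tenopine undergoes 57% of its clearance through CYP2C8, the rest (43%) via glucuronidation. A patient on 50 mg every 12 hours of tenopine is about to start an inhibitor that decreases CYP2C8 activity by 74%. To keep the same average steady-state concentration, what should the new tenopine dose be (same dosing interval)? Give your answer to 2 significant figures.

29 mg

The CYP2C8 pathway (57% of clearance) falls to 0.26× activity: 0.57 × 0.26 = 0.1482.
Non-CYP routes (43%) are unchanged.
CL_new/CL_old = 0.1482 + 0.43 = 0.5782.
To maintain the same steady-state level, dose must scale with clearance: new dose = 50 × 0.5782 = 29 mg.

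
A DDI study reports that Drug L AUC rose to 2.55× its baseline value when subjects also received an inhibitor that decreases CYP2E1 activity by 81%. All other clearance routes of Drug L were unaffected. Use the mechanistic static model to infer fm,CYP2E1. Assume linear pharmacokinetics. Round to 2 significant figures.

Let x = fm,CYP2E1. Because AUC ∝ 1/CL, relative clearance fell to 1/2.55 = 0.3922.
Setting x·0.19 + (1 − x) = 0.3922 and solving: x = (0.3922 − 1)/(0.19 − 1) = 0.75.

0.75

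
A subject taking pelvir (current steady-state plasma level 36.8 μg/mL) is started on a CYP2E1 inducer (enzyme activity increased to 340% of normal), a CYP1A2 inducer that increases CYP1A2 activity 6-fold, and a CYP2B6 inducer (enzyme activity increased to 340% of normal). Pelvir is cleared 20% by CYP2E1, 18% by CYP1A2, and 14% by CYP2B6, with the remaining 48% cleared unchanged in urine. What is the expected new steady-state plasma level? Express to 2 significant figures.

CYP2E1: 0.2 × 3.4 = 0.68
CYP1A2: 0.18 × 6 = 1.08
CYP2B6: 0.14 × 3.4 = 0.476
Other: 0.48 (unchanged)
Relative clearance = 0.68 + 1.08 + 0.476 + 0.48 = 2.716.
Dividing the baseline by the relative clearance: 36.8 / 2.716 = 14 μg/mL.

14 μg/mL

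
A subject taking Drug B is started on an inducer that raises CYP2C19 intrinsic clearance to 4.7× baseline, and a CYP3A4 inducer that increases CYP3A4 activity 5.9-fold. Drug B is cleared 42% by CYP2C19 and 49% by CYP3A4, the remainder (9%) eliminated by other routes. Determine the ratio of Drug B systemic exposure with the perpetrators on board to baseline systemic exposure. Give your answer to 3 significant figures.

CYP2C19: 0.42 × 4.7 = 1.974
CYP3A4: 0.49 × 5.9 = 2.891
Other: 0.09 (unchanged)
Relative clearance = 1.974 + 2.891 + 0.09 = 4.955.
Because systemic exposure varies inversely with clearance, the combined effect is 1 / 4.955 = 0.202.

0.202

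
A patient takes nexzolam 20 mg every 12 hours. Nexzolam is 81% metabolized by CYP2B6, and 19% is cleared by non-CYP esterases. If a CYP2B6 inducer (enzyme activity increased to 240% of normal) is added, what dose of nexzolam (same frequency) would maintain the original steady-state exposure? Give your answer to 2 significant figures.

CYP2B6: 0.81 × 2.4 = 1.944
Other: 0.19 (unchanged)
Relative clearance = 1.944 + 0.19 = 2.134.
Exposure is unchanged when dose changes in proportion to clearance. New dose = 20 mg × 2.134 = 43 mg.

43 mg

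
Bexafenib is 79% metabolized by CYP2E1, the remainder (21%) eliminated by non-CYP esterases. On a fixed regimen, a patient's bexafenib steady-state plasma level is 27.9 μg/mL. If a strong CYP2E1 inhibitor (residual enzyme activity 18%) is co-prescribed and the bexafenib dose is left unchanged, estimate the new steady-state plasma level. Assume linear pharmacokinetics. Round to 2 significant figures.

CYP2E1: 0.79 × 0.18 = 0.1422
Other: 0.21 (unchanged)
New clearance relative to baseline: 0.1422 + 0.21 = 0.3522.
With dosing unchanged, steady-state plasma level scales as 1/CL: 27.9 / 0.3522 = 79 μg/mL.

79 μg/mL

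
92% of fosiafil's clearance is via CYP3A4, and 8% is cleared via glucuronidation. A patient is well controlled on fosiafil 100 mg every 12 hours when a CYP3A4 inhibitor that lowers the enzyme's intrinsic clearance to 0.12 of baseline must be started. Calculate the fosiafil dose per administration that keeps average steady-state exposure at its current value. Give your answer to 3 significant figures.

19.0 mg

The CYP3A4 pathway (92% of clearance) falls to 0.12× activity: 0.92 × 0.12 = 0.1104.
Non-CYP routes (8%) are unchanged.
Relative clearance = 0.1104 + 0.08 = 0.1904.
Exposure is unchanged when dose changes in proportion to clearance. New dose = 100 mg × 0.1904 = 19.0 mg.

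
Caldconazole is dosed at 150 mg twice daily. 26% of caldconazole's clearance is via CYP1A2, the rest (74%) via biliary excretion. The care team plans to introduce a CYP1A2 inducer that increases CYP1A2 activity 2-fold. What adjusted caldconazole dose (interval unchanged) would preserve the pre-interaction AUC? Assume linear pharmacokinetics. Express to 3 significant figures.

The CYP1A2 pathway (26% of clearance) rises to 2× activity: 0.26 × 2 = 0.52.
The remaining 74% of clearance is unaffected.
Relative clearance = 0.52 + 0.74 = 1.26.
Exposure is unchanged when dose changes in proportion to clearance. New dose = 150 mg × 1.26 = 189 mg.

189 mg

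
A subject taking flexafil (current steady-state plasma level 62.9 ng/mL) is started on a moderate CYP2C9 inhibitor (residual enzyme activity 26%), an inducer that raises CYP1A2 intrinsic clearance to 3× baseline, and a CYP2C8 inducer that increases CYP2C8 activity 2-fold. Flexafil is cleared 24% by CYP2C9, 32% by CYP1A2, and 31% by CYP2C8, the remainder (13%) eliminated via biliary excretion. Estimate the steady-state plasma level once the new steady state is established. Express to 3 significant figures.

35.5 ng/mL

The CYP2C9 pathway (24% of clearance) drops to 0.26× activity: 0.24 × 0.26 = 0.0624.
The CYP1A2 pathway (32% of clearance) is boosted to 3× activity: 0.32 × 3 = 0.96.
The CYP2C8 pathway (31% of clearance) is boosted to 2× activity: 0.31 × 2 = 0.62.
Non-CYP routes (13%) are unchanged.
CL_new/CL_old = 0.0624 + 0.96 + 0.62 + 0.13 = 1.7724.
Steady-state plasma level ∝ 1/CL: new value = 62.9 / 1.7724 = 35.5 ng/mL.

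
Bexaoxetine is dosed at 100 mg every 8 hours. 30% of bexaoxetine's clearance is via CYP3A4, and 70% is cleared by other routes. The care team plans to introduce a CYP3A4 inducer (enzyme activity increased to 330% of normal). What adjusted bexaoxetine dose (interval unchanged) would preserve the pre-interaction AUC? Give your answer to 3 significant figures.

The CYP3A4 pathway (30% of clearance) rises to 3.3× activity: 0.3 × 3.3 = 0.99.
Non-CYP routes (70%) are unchanged.
New clearance relative to baseline: 0.99 + 0.7 = 1.69.
Exposure is unchanged when dose changes in proportion to clearance. New dose = 100 mg × 1.69 = 169 mg.

169 mg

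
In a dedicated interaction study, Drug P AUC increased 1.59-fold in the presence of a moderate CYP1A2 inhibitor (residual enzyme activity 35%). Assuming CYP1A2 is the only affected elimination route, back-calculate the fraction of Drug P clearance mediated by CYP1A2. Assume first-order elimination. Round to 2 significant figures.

0.57

Write x for the fraction cleared via CYP1A2. The observed AUC change means clearance fell to 1/1.59 = 0.6289 of baseline.
Setting x·0.35 + (1 − x) = 0.6289 and solving: x = (0.6289 − 1)/(0.35 − 1) = 0.57.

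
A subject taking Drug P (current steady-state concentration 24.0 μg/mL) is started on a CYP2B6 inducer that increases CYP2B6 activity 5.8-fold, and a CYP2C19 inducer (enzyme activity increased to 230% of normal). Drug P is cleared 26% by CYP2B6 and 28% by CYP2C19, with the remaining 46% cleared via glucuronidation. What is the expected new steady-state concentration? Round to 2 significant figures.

The CYP2B6 pathway (26% of clearance) is boosted to 5.8× activity: 0.26 × 5.8 = 1.508.
The CYP2C19 pathway (28% of clearance) increases to 2.3× activity: 0.28 × 2.3 = 0.644.
The remaining 46% of clearance is unaffected.
CL_new/CL_old = 1.508 + 0.644 + 0.46 = 2.612.
Steady-state concentration ∝ 1/CL: new value = 24.0 / 2.612 = 9.2 μg/mL.

9.2 μg/mL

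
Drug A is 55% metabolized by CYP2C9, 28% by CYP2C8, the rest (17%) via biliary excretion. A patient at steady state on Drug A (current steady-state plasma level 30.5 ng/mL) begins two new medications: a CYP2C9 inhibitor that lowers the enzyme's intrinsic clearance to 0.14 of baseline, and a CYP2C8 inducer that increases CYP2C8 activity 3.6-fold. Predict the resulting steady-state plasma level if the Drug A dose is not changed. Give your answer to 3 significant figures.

The CYP2C9 pathway (55% of clearance) falls to 0.14× activity: 0.55 × 0.14 = 0.077.
The CYP2C8 pathway (28% of clearance) increases to 3.6× activity: 0.28 × 3.6 = 1.008.
Non-CYP routes (17%) are unchanged.
New clearance relative to baseline: 0.077 + 1.008 + 0.17 = 1.255.
Dividing the baseline by the relative clearance: 30.5 / 1.255 = 24.3 ng/mL.

24.3 ng/mL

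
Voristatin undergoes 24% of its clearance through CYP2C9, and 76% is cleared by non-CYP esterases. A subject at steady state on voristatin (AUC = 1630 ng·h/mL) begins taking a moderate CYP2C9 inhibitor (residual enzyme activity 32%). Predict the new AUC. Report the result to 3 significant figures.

The CYP2C9 pathway (24% of clearance) is reduced to 0.32× activity: 0.24 × 0.32 = 0.0768.
The remaining 76% of clearance is unaffected.
CL_new/CL_old = 0.0768 + 0.76 = 0.8368.
New AUC = baseline ÷ relative clearance = 1630 / 0.8368 = 1.95 × 10³ ng·h/mL.

1.95 × 10³ ng·h/mL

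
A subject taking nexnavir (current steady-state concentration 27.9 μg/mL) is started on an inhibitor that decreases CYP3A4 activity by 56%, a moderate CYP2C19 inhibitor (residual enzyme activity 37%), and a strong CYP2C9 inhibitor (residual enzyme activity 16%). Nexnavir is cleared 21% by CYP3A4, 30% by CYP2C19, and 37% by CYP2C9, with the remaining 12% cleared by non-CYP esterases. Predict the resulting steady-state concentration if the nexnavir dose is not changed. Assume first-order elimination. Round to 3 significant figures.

72.9 μg/mL

The CYP3A4 pathway (21% of clearance) drops to 0.44× activity: 0.21 × 0.44 = 0.0924.
The CYP2C19 pathway (30% of clearance) drops to 0.37× activity: 0.3 × 0.37 = 0.111.
The CYP2C9 pathway (37% of clearance) is reduced to 0.16× activity: 0.37 × 0.16 = 0.0592.
The remaining 12% of clearance is unaffected.
CL_new/CL_old = 0.0924 + 0.111 + 0.0592 + 0.12 = 0.3826.
Dividing the baseline by the relative clearance: 27.9 / 0.3826 = 72.9 μg/mL.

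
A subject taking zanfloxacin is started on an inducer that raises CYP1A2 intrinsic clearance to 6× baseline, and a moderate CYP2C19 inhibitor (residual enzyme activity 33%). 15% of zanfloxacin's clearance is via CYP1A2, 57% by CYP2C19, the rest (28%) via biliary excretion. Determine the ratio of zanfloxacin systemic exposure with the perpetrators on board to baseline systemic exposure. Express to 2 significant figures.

0.73

The CYP1A2 pathway (15% of clearance) increases to 6× activity: 0.15 × 6 = 0.9.
The CYP2C19 pathway (57% of clearance) drops to 0.33× activity: 0.57 × 0.33 = 0.1881.
The remaining 28% of clearance is unaffected.
New clearance relative to baseline: 0.9 + 0.1881 + 0.28 = 1.3681.
Systemic exposure ∝ 1/CL: fold-change = 1 / 1.3681 = 0.73.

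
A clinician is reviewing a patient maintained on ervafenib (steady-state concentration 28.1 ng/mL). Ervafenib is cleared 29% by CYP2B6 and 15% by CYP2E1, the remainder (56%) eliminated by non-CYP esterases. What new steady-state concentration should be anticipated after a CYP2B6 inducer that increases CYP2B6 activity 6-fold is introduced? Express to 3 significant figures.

CYP2B6: 0.29 × 6 = 1.74
CYP2E1: 0.15 (unchanged)
Other: 0.56 (unchanged)
Relative clearance = 1.74 + 0.15 + 0.56 = 2.45.
New steady-state concentration = baseline ÷ relative clearance = 28.1 / 2.45 = 11.5 ng/mL.

11.5 ng/mL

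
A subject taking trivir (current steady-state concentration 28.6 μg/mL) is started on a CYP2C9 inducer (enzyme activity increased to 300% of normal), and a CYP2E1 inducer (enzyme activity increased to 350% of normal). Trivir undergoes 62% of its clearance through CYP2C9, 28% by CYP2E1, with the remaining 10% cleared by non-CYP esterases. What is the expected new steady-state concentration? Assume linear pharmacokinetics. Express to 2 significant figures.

CYP2C9: 0.62 × 3 = 1.86
CYP2E1: 0.28 × 3.5 = 0.98
Other: 0.1 (unchanged)
Relative clearance = 1.86 + 0.98 + 0.1 = 2.94.
New steady-state concentration = 28.6 / 2.94 = 9.7 μg/mL (concentration scales inversely with clearance).

9.7 μg/mL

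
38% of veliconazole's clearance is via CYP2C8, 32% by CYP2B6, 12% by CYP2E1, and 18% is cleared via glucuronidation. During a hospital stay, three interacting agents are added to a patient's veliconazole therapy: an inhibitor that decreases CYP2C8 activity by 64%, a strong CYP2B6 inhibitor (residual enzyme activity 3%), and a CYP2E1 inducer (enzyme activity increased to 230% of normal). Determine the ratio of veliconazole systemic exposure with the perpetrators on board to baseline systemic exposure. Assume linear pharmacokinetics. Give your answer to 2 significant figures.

1.7

CYP2C8: 0.38 × 0.36 = 0.1368
CYP2B6: 0.32 × 0.03 = 0.0096
CYP2E1: 0.12 × 2.3 = 0.276
Other: 0.18 (unchanged)
New clearance relative to baseline: 0.1368 + 0.0096 + 0.276 + 0.18 = 0.6024.
Because systemic exposure varies inversely with clearance, the combined effect is 1 / 0.6024 = 1.7.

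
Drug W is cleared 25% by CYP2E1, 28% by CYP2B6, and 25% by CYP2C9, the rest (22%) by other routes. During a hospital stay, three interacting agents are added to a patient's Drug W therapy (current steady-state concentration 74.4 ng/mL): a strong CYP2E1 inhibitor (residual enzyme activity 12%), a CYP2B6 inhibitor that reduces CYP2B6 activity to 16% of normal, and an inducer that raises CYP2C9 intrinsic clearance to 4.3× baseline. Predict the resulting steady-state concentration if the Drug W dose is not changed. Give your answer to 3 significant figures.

CYP2E1: 0.25 × 0.12 = 0.03
CYP2B6: 0.28 × 0.16 = 0.0448
CYP2C9: 0.25 × 4.3 = 1.075
Other: 0.22 (unchanged)
CL_new/CL_old = 0.03 + 0.0448 + 1.075 + 0.22 = 1.3698.
Steady-state concentration ∝ 1/CL: new value = 74.4 / 1.3698 = 54.3 ng/mL.

54.3 ng/mL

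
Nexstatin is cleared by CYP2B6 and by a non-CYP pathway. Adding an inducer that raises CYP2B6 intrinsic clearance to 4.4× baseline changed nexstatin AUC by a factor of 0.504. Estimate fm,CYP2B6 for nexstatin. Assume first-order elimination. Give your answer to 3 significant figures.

CL'/CL = 1 / 0.504 = 1.984
4.4·fm + (1 − fm) = 1.984
fm = (1.984 − 1) / (4.4 − 1) = 0.289

0.289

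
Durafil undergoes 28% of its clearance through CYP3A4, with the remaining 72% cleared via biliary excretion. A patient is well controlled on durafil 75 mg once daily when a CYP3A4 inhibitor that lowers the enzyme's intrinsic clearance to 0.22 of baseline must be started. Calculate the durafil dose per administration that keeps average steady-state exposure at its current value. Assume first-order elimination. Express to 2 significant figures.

The CYP3A4 pathway (28% of clearance) is reduced to 0.22× activity: 0.28 × 0.22 = 0.0616.
The remaining 72% of clearance is unaffected.
CL_new/CL_old = 0.0616 + 0.72 = 0.7816.
Css,avg = (dose rate)/CL, so holding Css fixed requires dose ∝ CL: 75 × 0.7816 = 59 mg.

59 mg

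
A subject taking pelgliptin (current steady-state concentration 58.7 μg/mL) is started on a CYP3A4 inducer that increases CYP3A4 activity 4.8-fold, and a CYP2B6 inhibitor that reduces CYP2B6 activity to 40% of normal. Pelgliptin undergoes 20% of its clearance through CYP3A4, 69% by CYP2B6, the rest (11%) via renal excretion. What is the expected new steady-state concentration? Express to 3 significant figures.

43.6 μg/mL

The CYP3A4 pathway (20% of clearance) rises to 4.8× activity: 0.2 × 4.8 = 0.96.
The CYP2B6 pathway (69% of clearance) drops to 0.4× activity: 0.69 × 0.4 = 0.276.
The remaining 11% of clearance is unaffected.
CL_new/CL_old = 0.96 + 0.276 + 0.11 = 1.346.
New steady-state concentration = 58.7 / 1.346 = 43.6 μg/mL (concentration scales inversely with clearance).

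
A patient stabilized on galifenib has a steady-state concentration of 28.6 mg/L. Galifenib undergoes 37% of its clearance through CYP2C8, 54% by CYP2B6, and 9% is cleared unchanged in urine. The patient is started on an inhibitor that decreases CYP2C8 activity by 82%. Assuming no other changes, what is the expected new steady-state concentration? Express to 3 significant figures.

41.1 mg/L

The CYP2C8 pathway (37% of clearance) is reduced to 0.18× activity: 0.37 × 0.18 = 0.0666.
CYP2B6 (54%) and the residual 9% are unaffected.
CL_new/CL_old = 0.0666 + 0.54 + 0.09 = 0.6966.
New steady-state concentration = baseline ÷ relative clearance = 28.6 / 0.6966 = 41.1 mg/L.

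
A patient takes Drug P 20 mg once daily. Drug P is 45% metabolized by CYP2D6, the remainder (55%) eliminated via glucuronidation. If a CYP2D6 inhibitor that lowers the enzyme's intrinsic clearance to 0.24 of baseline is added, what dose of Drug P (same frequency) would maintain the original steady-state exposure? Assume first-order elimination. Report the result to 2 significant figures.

13 mg

The CYP2D6 pathway (45% of clearance) falls to 0.24× activity: 0.45 × 0.24 = 0.108.
Non-CYP routes (55%) are unchanged.
Relative clearance = 0.108 + 0.55 = 0.658.
Exposure is unchanged when dose changes in proportion to clearance. New dose = 20 mg × 0.658 = 13 mg.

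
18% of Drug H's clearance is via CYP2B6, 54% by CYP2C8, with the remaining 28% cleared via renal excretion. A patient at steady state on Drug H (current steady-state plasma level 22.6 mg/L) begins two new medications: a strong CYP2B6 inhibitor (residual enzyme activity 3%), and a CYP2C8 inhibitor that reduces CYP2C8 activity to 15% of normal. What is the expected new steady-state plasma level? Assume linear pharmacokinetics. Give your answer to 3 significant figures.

The CYP2B6 pathway (18% of clearance) is reduced to 0.03× activity: 0.18 × 0.03 = 0.0054.
The CYP2C8 pathway (54% of clearance) drops to 0.15× activity: 0.54 × 0.15 = 0.081.
The remaining 28% of clearance is unaffected.
Relative clearance = 0.0054 + 0.081 + 0.28 = 0.3664.
Steady-state plasma level ∝ 1/CL: new value = 22.6 / 0.3664 = 61.7 mg/L.

61.7 mg/L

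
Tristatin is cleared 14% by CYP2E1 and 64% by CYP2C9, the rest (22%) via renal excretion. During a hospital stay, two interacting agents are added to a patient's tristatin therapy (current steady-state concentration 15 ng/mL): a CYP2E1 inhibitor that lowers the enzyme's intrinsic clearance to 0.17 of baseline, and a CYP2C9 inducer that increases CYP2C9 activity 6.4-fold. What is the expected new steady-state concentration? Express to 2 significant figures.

3.5 ng/mL

The CYP2E1 pathway (14% of clearance) drops to 0.17× activity: 0.14 × 0.17 = 0.0238.
The CYP2C9 pathway (64% of clearance) increases to 6.4× activity: 0.64 × 6.4 = 4.096.
The remaining 22% of clearance is unaffected.
Relative clearance = 0.0238 + 4.096 + 0.22 = 4.3398.
Dividing the baseline by the relative clearance: 15 / 4.3398 = 3.5 ng/mL.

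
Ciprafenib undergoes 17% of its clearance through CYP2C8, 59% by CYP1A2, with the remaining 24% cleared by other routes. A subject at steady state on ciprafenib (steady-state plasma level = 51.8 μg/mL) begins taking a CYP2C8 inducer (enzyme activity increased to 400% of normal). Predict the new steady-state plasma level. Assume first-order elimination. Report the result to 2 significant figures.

34 μg/mL

CYP2C8: 0.17 × 4 = 0.68
CYP1A2: 0.59 (unchanged)
Other: 0.24 (unchanged)
Relative clearance = 0.68 + 0.59 + 0.24 = 1.51.
New steady-state plasma level = baseline ÷ relative clearance = 51.8 / 1.51 = 34 μg/mL.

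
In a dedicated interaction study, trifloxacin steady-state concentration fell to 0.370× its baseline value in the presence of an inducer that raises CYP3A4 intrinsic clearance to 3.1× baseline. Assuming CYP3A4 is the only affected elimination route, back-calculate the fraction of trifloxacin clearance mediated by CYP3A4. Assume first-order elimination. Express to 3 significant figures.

CL'/CL = 1 / 0.370 = 2.703
3.1·fm + (1 − fm) = 2.703
fm = (2.703 − 1) / (3.1 − 1) = 0.811

0.811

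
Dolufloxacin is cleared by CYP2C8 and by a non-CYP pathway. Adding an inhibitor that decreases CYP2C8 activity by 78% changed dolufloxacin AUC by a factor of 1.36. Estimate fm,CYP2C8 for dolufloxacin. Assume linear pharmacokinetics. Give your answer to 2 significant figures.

0.34

Let x = fm,CYP2C8. Because AUC ∝ 1/CL, relative clearance fell to 1/1.36 = 0.7353.
Setting x·0.22 + (1 − x) = 0.7353 and solving: x = (0.7353 − 1)/(0.22 − 1) = 0.34.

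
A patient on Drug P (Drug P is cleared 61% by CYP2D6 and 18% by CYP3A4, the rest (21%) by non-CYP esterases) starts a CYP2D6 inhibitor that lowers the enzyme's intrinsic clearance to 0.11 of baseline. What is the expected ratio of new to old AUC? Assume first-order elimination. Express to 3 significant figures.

2.19

The CYP2D6 pathway (61% of clearance) is reduced to 0.11× activity: 0.61 × 0.11 = 0.0671.
CYP3A4 (18%) and the residual 21% are unaffected.
Relative clearance = 0.0671 + 0.18 + 0.21 = 0.4571.
AUC is inversely proportional to clearance, so the fold-change is 1 / 0.4571 = 2.19.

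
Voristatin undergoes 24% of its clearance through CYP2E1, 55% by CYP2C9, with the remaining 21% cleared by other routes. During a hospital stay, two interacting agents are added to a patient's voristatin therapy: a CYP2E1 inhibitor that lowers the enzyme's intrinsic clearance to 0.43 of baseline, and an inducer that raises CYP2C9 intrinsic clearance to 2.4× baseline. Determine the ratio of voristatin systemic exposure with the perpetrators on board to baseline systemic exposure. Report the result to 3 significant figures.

CYP2E1: 0.24 × 0.43 = 0.1032
CYP2C9: 0.55 × 2.4 = 1.32
Other: 0.21 (unchanged)
Relative clearance = 0.1032 + 1.32 + 0.21 = 1.6332.
Net systemic exposure ratio = 1 / 1.6332 = 0.612.

0.612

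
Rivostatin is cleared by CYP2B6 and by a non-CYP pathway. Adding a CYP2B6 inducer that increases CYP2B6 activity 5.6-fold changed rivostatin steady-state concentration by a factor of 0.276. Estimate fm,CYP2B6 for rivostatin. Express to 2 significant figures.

Let x = fm,CYP2B6. Because steady-state concentration ∝ 1/CL, relative clearance rose to 1/0.276 = 3.623.
Setting x·5.6 + (1 − x) = 3.623 and solving: x = (3.623 − 1)/(5.6 − 1) = 0.57.

0.57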